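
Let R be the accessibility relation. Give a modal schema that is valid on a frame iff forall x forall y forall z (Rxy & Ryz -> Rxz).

This is transitivity; the standard corresponding axiom is 4: □ψ → □□ψ.

□ψ → □□ψ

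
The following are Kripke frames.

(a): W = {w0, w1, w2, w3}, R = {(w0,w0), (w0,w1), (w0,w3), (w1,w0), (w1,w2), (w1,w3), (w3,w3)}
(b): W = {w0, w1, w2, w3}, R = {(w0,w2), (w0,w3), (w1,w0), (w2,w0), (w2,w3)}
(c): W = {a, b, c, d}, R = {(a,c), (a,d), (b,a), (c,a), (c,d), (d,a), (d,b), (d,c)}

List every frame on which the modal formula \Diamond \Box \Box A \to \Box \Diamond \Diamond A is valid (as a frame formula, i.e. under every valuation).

(c)

Frame correspondent (Sahlqvist): \forall x \forall y \forall z ((xRy \wedge xRz) \to \exists w (y R^2 w \wedge z R^2 w)) — i.e. a generalized confluence (Geach) condition.
(a): fails — w1Rw0, w1Rw2 but no w with w0R²w and w2R²w.
(b): fails — w0Rw2, w0Rw3 but no w with w2R²w and w3R²w.
(c): satisfies the condition.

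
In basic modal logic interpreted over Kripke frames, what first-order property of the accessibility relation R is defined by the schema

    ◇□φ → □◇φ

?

Convergence

Suppose ◇□φ→□◇φ is valid. Take Rxy, Rxz and set V(φ)={w : Ryw}. Then □φ at y so ◇□φ at x, so □◇φ at x, so ◇φ at z, giving w with Rzw and Ryw.
Conversely, any frame satisfying ∀x ∀y ∀z (Rxy ∧ Rxz → ∃w (Ryw ∧ Rzw)) validates the schema.
So the correspondent is convergence.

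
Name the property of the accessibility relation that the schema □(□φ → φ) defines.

Shift-reflexivity

This is the T□ axiom.
It corresponds to shift-reflexivity: ∀x ∀y (Rxy → Ryy).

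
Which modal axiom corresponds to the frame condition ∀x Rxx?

This is reflexivity; the standard corresponding axiom is T: □q → q.
Suppose □q→q is valid. At any x set V(q)={w : Rxw}. Then □q holds at x, so q holds at x, i.e. Rxx.

□q → q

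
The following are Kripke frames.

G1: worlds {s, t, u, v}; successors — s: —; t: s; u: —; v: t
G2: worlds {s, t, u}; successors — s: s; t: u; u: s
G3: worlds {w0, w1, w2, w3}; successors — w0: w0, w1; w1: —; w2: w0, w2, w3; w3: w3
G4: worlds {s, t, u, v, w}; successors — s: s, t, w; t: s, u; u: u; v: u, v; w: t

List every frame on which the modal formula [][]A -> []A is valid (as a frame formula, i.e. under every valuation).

The schema corresponds to density: forall x forall y (Rxy -> exists z (Rxz & Rzy)).
G1: fails — Rvt but no z with Rvz and Rzt.
G2: fails — Rtu but no z with Rtz and Rzu.
G3: ✓.
G4: fails — Rwt but no z with Rwz and Rzt.

G3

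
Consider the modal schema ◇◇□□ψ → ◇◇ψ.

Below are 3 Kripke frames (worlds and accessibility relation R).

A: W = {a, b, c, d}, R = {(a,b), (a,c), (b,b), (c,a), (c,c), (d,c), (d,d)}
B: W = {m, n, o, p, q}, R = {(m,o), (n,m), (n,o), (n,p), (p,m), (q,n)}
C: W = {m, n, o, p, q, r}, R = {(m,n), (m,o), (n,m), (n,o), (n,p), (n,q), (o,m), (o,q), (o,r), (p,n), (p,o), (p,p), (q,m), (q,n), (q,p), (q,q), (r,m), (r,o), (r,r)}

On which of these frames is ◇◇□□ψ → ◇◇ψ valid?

A, C

The schema corresponds to a generalized confluence (Geach) condition: ∀x ∀y (xR²y → ∃w (yR²w ∧ xR²w)).
A: holds.
B: fails — nR²m but no w with mR²w and nR²w.
C: holds.
Valid on: A, C.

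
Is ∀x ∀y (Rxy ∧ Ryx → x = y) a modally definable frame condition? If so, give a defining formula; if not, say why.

Not definable by any modal formula

Modal frame validity is preserved under surjective bounded morphisms.
The 8-cycle (worlds s,t,u,v,w,x,y,z with s→t→u→v→w→x→y→z→s) is antisymmetric. Sending even-indexed worlds to s and odd-indexed worlds to t is a surjective bounded morphism onto the two-world frame with s↔t, which is not antisymmetric.
So the class is not modally definable.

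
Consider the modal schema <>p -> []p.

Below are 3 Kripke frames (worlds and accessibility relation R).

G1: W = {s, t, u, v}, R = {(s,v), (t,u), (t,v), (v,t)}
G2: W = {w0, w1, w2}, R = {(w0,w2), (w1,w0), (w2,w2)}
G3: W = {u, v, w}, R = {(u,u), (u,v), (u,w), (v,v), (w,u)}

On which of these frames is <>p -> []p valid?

The schema corresponds to partial functionality: forall x forall y forall z (Rxy & Rxz -> y = z).
G1: fails — t sees both u and v.
G2: satisfies the condition.
G3: fails — u sees both u and v.
Valid on: G2.

G2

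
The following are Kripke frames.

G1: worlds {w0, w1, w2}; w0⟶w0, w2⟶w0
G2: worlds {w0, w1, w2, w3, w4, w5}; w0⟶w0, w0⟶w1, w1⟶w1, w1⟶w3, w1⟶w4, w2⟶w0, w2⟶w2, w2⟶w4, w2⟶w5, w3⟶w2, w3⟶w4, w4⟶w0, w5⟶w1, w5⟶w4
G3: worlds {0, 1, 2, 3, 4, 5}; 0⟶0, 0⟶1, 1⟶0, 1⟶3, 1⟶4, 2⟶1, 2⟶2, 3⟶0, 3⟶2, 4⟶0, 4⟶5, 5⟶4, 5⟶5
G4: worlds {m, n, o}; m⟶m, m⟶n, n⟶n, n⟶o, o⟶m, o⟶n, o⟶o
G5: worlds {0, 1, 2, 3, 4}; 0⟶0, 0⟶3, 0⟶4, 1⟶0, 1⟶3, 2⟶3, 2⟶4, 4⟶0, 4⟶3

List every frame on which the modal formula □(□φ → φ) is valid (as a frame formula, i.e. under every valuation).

This is the axiom for shift-reflexivity; its first-order frame correspondent is ∀x ∀y (Rxy → Ryy).
G1: condition met.
G2: fails — Rw2w4 but not Rw4w4.
G3: fails — R01 but not R11.
G4: condition met.
G5: fails — R43 but not R33.

G1, G4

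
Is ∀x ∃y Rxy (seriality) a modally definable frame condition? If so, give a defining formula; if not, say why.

Yes, by □r → ◇r

Yes: it is seriality, defined by the D schema □r → ◇r.
Suppose □r→◇r is valid. At any x set V(r)=W. Then □r at x, so ◇r at x, so x has a successor.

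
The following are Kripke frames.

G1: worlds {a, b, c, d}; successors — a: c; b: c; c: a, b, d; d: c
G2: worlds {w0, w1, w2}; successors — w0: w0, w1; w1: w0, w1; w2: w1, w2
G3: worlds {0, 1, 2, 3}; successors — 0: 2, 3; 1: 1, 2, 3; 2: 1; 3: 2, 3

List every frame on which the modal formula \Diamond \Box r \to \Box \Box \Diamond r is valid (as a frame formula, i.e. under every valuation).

G2

Frame correspondent (Sahlqvist): \forall x \forall y \forall z ((xRy \wedge x R^2 z) \to \exists w (yRw \wedge zRw)) — i.e. a generalized confluence (Geach) condition.
G1: fails — aRc, aR²a but no w with cRw and aRw.
G2: ✓.
G3: fails — 0R2, 0R²3 but no w with 2Rw and 3Rw.
Valid on: G2.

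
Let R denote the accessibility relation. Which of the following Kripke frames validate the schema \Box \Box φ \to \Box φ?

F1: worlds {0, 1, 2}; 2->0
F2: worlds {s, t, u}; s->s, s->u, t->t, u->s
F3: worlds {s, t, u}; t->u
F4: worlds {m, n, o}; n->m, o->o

F2

This is the axiom for density; its first-order frame correspondent is \forall x \forall y (Rxy \to \exists z (Rxz \wedge Rzy)).
F1: fails — R20 but no z with R2z and Rz0.
F2: satisfies the condition.
F3: fails — Rtu but no z with Rtz and Rzu.
F4: fails — Rnm but no z with Rnz and Rzm.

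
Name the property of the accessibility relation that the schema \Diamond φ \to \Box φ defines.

Suppose ◇φ→□φ is valid. Take Rxy, Rxz and set V(φ)={y}. Then ◇φ at x, so □φ at x, so φ at z, i.e. z=y.
Conversely, on a frame with partial functionality the schema holds at every world under every valuation.
So the correspondent is partial functionality.

partial functionality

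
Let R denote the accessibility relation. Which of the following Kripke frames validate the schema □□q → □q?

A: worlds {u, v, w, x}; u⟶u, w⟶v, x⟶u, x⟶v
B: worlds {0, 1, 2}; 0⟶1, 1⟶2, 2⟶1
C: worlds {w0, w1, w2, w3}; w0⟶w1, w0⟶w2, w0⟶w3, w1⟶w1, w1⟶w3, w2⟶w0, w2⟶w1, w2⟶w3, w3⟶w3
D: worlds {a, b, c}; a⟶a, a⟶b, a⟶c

The schema corresponds to density: ∀x ∀y (Rxy → ∃z (Rxz ∧ Rzy)).
A: fails — Rwv but no z with Rwz and Rzv.
B: fails — R12 but no z with R1z and Rz2.
C: fails — Rw0w2 but no z with Rw0z and Rzw2.
D: ✓.

D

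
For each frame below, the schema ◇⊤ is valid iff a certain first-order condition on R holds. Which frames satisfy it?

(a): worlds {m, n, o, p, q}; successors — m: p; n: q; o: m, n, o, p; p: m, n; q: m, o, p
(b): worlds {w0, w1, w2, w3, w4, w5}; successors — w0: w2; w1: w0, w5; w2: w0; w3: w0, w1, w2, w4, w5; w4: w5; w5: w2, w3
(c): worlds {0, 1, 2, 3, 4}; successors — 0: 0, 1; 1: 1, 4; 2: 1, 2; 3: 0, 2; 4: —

The schema corresponds to seriality: ∀x ∃y Rxy.
(a): ✓.
(b): ✓.
(c): fails — world 4 has no successor.

(a), (b)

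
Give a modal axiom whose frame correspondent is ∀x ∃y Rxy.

□q → ◇q

A defining formula is □q → ◇q (the D axiom).
Suppose □q→◇q is valid. At any x set V(q)=W. Then □q at x, so ◇q at x, so x has a successor.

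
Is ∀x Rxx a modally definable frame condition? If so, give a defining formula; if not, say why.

Yes: it is reflexivity, defined by the T schema □r → r.
Suppose □r→r is valid. At any x set V(r)={w : Rxw}. Then □r holds at x, so r holds at x, i.e. Rxx.

Yes — defined by □r → r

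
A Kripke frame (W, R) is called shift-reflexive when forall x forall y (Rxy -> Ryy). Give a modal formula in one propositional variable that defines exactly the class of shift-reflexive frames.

□(□p → p)

The condition is shift-reflexivity. The T□ schema □(□p → p) defines it.
Suppose □(□p→p) is valid. Take Rxy and set V(p)={w : Ryw}. Then at y, □p holds; since □(□p→p) at x, □p→p at y, so p at y, i.e. Ryy.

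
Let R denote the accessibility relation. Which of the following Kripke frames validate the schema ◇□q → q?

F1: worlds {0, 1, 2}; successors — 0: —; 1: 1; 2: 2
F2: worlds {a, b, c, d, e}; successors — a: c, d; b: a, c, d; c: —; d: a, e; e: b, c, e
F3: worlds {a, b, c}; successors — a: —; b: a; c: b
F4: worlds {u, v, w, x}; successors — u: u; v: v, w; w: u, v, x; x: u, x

The schema corresponds to symmetry: ∀x ∀y (Rxy → Ryx).
F1: ✓.
F2: fails — Rbc but not Rcb.
F3: fails — Rba but not Rab.
F4: fails — Rwu but not Ruw.

F1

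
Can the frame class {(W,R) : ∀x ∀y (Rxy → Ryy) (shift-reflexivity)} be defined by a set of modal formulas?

Yes: it is shift-reflexivity, defined by the T□ schema □(□p → p).
Suppose □(□p→p) is valid. Take Rxy and set V(p)={w : Ryw}. Then at y, □p holds; since □(□p→p) at x, □p→p at y, so p at y, i.e. Ryy.

Definable; □(□p → p) defines it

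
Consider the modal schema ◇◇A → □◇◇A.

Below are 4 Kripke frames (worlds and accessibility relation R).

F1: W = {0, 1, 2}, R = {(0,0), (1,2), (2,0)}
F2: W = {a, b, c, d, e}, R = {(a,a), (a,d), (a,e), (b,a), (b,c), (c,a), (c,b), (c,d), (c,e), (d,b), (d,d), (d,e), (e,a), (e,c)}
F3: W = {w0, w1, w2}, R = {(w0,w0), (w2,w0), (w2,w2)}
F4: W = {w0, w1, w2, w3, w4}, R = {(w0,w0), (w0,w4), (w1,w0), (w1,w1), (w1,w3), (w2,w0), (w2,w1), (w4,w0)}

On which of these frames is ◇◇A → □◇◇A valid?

F1

Frame correspondent (Sahlqvist): ∀x ∀y ∀z ((xR²y ∧ xRz) → ∃w (y = w ∧ zR²w)) — i.e. a generalized confluence (Geach) condition.
F1: ✓.
F2: fails — aR²c, aRe but no w with c=w and eR²w.
F3: fails — w2R²w2, w2Rw0 but no w with w2=w and w0R²w.
F4: fails — w1R²w0, w1Rw3 but no w with w0=w and w3R²w.
Valid on: F1.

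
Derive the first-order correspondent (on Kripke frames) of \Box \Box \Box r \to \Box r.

This is a Sahlqvist (Geach-type) schema ◇^0□^3r → □^1◇^0r.
Minimal-valuation argument: fix x; take any y with xR^0y and any z with xR^1z. Set V(r) to the set of worlds R-reachable from y in exactly 3 steps. Then □^3r holds at y, so the antecedent holds at x; validity forces ◇^0r at z, giving a w with zR^0w and yR^3w.
First-order correspondent: \forall x \forall z (xRz \to \exists w (x R^3 w \wedge z = w)).

\forall x \forall z (xRz \to \exists w (x R^3 w \wedge z = w))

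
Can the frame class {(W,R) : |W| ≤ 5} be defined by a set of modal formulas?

Any modally definable frame class is closed under disjoint unions.
Any modal formula valid on each of 6 disjoint one-world frames is valid on their disjoint union (validity is preserved under disjoint unions). Each one-world frame has |W|=1≤5, but the union has |W|=6.
Hence having at most 5 worlds is not modally definable.

Not modally definable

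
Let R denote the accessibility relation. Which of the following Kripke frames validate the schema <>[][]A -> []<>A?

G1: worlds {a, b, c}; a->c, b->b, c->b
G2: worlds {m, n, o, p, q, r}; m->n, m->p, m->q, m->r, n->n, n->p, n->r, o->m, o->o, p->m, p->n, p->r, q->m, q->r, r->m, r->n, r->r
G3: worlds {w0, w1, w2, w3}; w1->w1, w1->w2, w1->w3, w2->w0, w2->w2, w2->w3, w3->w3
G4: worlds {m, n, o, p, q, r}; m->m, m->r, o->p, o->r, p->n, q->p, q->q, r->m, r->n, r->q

G1, G2

Frame correspondent (Sahlqvist): forall x forall y forall z ((xRy & xRz) -> exists w (y R^2 w & zRw)) — i.e. a generalized confluence (Geach) condition.
G1: holds.
G2: holds.
G3: fails — w2Rw0, w2Rw0 but no w with w0R²w and w0Rw.
G4: fails — oRp, oRp but no w with pR²w and pRw.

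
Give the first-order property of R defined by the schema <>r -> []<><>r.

This is a Sahlqvist (Geach-type) schema ◇^1□^0r → □^1◇^2r.
First-order correspondent: forall x forall y forall z ((xRy & xRz) -> exists w (y = w & z R^2 w)).

forall x forall y forall z ((xRy & xRz) -> exists w (y = w & z R^2 w))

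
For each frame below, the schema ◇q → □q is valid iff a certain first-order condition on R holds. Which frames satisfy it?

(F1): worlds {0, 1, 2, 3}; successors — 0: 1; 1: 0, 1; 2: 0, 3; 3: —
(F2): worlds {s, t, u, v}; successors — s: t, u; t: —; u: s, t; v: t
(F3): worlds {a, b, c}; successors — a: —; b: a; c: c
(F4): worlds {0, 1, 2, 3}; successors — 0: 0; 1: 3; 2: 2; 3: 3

(F3), (F4)

The schema corresponds to partial functionality: ∀x ∀y ∀z (Rxy ∧ Rxz → y = z).
(F1): fails — 1 sees both 0 and 1.
(F2): fails — s sees both t and u.
(F3): ✓.
(F4): ✓.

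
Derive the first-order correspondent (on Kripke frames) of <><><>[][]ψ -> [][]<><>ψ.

This is a Sahlqvist (Geach-type) schema ◇^3□^2ψ → □^2◇^2ψ.
Minimal-valuation argument: fix x; take any y with xR^3y and any z with xR^2z. Set V(ψ) to the set of worlds R-reachable from y in exactly 2 steps. Then □^2ψ holds at y, so the antecedent holds at x; validity forces ◇^2ψ at z, giving a w with zR^2w and yR^2w.
First-order correspondent: forall x forall y forall z ((x R^3 y & x R^2 z) -> exists w (y R^2 w & z R^2 w)).

forall x forall y forall z ((x R^3 y & x R^2 z) -> exists w (y R^2 w & z R^2 w))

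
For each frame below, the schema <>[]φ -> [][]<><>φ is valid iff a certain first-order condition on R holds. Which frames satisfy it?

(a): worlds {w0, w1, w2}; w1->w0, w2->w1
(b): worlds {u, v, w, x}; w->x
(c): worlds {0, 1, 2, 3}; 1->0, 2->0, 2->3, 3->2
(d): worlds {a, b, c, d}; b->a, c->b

Frame correspondent (Sahlqvist): forall x forall y forall z ((xRy & x R^2 z) -> exists w (yRw & z R^2 w)) — i.e. a generalized confluence (Geach) condition.
(a): fails — w2Rw1, w2R²w0 but no w with w1Rw and w0R²w.
(b): holds.
(c): fails — 2R0, 2R²2 but no w with 0Rw and 2R²w.
(d): fails — cRb, cR²a but no w with bRw and aR²w.

(b)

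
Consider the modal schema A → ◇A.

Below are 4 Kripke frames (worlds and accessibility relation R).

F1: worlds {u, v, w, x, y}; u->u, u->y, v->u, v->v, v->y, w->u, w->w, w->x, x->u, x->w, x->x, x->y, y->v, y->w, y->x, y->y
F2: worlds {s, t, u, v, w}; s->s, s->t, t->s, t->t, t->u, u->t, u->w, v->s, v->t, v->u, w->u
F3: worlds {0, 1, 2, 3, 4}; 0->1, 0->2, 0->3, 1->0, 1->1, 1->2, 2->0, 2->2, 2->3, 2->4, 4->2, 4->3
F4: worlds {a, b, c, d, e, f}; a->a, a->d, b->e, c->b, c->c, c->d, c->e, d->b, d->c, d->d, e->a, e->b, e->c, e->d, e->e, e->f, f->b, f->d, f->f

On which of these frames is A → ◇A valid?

F1

The schema corresponds to reflexivity: ∀x Rxx.
F1: satisfies the condition.
F2: fails — world u does not see itself.
F3: fails — world 0 does not see itself.
F4: fails — world b does not see itself.
Valid on: F1.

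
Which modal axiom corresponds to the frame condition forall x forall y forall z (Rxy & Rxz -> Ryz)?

◇q → □◇q

This is the Euclidean property; the standard corresponding axiom is 5: ◇q → □◇q.
Suppose ◇q→□◇q is valid. Take Rxy, Rxz and set V(q)={y}. Then ◇q at x, so □◇q at x, so ◇q at z, so some w with Rzw has q; w=y, i.e. Rzy. By symmetry of the argument, Ryz.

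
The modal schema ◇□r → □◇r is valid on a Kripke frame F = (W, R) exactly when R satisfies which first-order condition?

Suppose ◇□r→□◇r is valid. Take Rxy, Rxz and set V(r)={w : Ryw}. Then □r at y so ◇□r at x, so □◇r at x, so ◇r at z, giving w with Rzw and Ryw.
Conversely, any frame satisfying ∀x ∀y ∀z (Rxy ∧ Rxz → ∃w (Ryw ∧ Rzw)) validates the schema.
So the correspondent is convergence.

convergence: ∀x ∀y ∀z (Rxy ∧ Rxz → ∃w (Ryw ∧ Rzw))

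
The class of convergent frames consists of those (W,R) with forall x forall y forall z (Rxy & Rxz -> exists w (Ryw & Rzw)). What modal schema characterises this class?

◇□p → □◇p

A defining formula is ◇□p → □◇p (the .2 axiom).
Suppose ◇□p→□◇p is valid. Take Rxy, Rxz and set V(p)={w : Ryw}. Then □p at y so ◇□p at x, so □◇p at x, so ◇p at z, giving w with Rzw and Ryw.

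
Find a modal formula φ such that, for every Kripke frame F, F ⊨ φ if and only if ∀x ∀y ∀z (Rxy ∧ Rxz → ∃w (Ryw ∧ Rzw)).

This is convergence; the standard corresponding axiom is .2: ◇□r → □◇r.
Suppose ◇□r→□◇r is valid. Take Rxy, Rxz and set V(r)={w : Ryw}. Then □r at y so ◇□r at x, so □◇r at x, so ◇r at z, giving w with Rzw and Ryw.

◇□r → □◇r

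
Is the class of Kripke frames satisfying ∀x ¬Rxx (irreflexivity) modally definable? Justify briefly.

If a class were modally definable it would be closed under surjective bounded morphisms (Goldblatt–Thomason).
The 2-cycle (worlds 0,1 with 0→1→0) is irreflexive, and the map sending every world to a single reflexive point • is a surjective bounded morphism (forth: every edge maps to (•,•); back: every world has a successor). So any modal formula valid on the 2-cycle is also valid on the reflexive point, which is not irreflexive.
So no modal formula (or set of formulas) defines exactly the irreflexive frames.

No — not modally definable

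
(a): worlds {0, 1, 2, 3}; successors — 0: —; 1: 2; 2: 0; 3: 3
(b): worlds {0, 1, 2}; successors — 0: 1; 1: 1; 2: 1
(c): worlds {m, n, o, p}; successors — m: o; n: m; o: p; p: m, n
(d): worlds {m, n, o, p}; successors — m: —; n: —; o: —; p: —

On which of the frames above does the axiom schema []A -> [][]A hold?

(b), (d)

The schema corresponds to transitivity: forall x forall y forall z (Rxy & Ryz -> Rxz).
(a): fails — R12 and R20 but not R10.
(b): satisfies the condition.
(c): fails — Rop and Rpm but not Rom.
(d): satisfies the condition.
Valid on: (b), (d).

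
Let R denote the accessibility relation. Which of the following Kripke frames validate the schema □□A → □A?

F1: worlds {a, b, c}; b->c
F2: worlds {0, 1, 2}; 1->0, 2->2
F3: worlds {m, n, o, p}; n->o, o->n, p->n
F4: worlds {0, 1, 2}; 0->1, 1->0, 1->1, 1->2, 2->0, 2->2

The schema corresponds to density: ∀x ∀y (Rxy → ∃z (Rxz ∧ Rzy)).
F1: fails — Rbc but no z with Rbz and Rzc.
F2: fails — R10 but no z with R1z and Rz0.
F3: fails — Rno but no z with Rnz and Rzo.
F4: satisfies the condition.

F4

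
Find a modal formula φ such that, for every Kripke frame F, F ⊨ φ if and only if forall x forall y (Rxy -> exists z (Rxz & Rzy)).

A defining formula is □□s → □s (the C4 axiom).

□□s → □s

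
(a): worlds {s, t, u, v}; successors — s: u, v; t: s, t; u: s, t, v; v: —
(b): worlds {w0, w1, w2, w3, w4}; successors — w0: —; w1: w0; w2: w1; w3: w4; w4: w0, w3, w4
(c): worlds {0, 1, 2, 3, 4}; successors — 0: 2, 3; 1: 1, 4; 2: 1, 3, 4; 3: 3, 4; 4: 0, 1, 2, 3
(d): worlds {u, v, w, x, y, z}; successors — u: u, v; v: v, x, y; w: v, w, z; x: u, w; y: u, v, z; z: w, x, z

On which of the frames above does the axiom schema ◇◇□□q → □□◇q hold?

This is the axiom for a generalized confluence (Geach) condition; its first-order frame correspondent is ∀x ∀y ∀z ((xR²y ∧ xR²z) → ∃w (yR²w ∧ zRw)).
(a): fails — sR²s, sR²v but no w with sR²w and vRw.
(b): fails — w2R²w0, w2R²w0 but no w with w0R²w and w0Rw.
(c): condition met.
(d): condition met.

(c), (d)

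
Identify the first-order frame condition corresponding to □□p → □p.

Suppose □□p→□p is valid. Take Rxy and set V(p)={w : xR²w}. Then □□p at x, so □p at x, so p at y, i.e. ∃z(Rxz∧Rzy).
The converse is a direct semantic check.
Frame condition: ∀x ∀y (Rxy → ∃z (Rxz ∧ Rzy)).

density: ∀x ∀y (Rxy → ∃z (Rxz ∧ Rzy))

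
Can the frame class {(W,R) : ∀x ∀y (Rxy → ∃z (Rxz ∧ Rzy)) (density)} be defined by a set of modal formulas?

Yes: it is density, defined by the C4 schema □□q → □q.

Definable; □□q → □q defines it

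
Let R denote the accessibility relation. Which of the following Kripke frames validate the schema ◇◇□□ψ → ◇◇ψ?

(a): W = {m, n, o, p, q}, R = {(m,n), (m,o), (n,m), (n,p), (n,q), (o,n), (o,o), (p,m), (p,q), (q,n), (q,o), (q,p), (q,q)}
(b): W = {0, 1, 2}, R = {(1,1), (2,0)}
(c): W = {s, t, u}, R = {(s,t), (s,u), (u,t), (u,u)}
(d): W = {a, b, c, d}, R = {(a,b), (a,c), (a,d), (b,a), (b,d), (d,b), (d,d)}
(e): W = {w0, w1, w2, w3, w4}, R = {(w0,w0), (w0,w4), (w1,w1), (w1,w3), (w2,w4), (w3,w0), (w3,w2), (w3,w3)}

Frame correspondent (Sahlqvist): ∀x ∀y (xR²y → ∃w (yR²w ∧ xR²w)) — i.e. a generalized confluence (Geach) condition.
(a): holds.
(b): holds.
(c): fails — sR²t but no w with tR²w and sR²w.
(d): fails — bR²c but no w with cR²w and bR²w.
(e): fails — w0R²w4 but no w with w4R²w and w0R²w.

(a), (b)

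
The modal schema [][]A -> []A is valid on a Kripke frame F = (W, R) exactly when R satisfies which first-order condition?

This schema is the C4 axiom.
Its frame correspondent is density — forall x forall y (Rxy -> exists z (Rxz & Rzy)).

Density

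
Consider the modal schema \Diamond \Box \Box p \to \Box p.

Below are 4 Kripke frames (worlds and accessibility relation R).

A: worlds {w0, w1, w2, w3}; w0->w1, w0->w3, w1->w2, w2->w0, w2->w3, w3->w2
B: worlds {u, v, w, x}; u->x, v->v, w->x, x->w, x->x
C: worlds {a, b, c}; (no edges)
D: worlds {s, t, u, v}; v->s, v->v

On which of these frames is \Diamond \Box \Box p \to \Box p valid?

Frame correspondent (Sahlqvist): \forall x \forall y \forall z ((xRy \wedge xRz) \to \exists w (y R^2 w \wedge z = w)) — i.e. a generalized confluence (Geach) condition.
A: fails — w0Rw1, w0Rw1 but no w with w1R²w and w1=w.
B: condition met.
C: condition met.
D: fails — vRs, vRs but no w with sR²w and s=w.

B, C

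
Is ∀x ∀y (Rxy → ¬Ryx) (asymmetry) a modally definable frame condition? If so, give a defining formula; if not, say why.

Not modally definable

If a class were modally definable it would be closed under surjective bounded morphisms (Goldblatt–Thomason).
The 5-cycle (worlds s,t,u,v,w with s→t→u→v→w→s) is asymmetric. Mapping every world to a single reflexive point • is a surjective bounded morphism, and the reflexive point is not asymmetric (R•• but asymmetry requires ¬R••).
Hence asymmetry is not modally definable.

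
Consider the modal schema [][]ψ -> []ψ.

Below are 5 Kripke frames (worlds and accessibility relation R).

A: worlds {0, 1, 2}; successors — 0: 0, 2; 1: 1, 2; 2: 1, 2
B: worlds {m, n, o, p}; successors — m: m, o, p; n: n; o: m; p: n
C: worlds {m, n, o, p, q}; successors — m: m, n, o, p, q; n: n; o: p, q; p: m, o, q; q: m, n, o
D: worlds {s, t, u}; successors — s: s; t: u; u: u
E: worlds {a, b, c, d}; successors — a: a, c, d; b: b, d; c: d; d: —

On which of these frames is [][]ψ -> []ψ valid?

This is the axiom for density; its first-order frame correspondent is forall x forall y (Rxy -> exists z (Rxz & Rzy)).
A: holds.
B: holds.
C: fails — Rop but no z with Roz and Rzp.
D: holds.
E: fails — Rcd but no z with Rcz and Rzd.
Valid on: A, B, D.

A, B, D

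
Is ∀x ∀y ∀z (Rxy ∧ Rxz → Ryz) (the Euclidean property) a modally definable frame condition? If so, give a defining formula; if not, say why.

This is a Sahlqvist condition; the 5 axiom ◇q → □◇q defines it.

Definable; ◇q → □◇q defines it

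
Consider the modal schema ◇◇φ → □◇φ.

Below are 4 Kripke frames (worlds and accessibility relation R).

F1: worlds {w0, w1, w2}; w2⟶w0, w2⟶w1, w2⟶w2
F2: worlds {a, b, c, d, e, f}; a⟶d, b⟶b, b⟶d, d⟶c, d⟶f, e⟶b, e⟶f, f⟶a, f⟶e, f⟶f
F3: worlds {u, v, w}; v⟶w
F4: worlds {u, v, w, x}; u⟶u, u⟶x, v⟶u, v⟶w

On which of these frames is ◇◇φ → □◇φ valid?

The schema corresponds to a generalized confluence (Geach) condition: ∀x ∀y ∀z ((xR²y ∧ xRz) → ∃w (y = w ∧ zRw)).
F1: fails — w2R²w0, w2Rw0 but no w with w0=w and w0Rw.
F2: fails — bR²b, bRd but no w with b=w and dRw.
F3: holds.
F4: fails — uR²u, uRx but no t with u=t and xRt.

F3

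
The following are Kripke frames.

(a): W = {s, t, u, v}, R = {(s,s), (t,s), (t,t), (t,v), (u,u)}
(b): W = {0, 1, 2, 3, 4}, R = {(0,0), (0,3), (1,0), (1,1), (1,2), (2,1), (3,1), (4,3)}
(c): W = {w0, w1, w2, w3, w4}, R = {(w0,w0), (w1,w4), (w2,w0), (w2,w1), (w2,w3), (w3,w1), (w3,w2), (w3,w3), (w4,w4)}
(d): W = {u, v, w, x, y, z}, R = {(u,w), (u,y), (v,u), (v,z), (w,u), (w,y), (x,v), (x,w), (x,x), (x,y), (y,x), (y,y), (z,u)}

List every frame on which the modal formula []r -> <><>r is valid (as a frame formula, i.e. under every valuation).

(c)

Frame correspondent (Sahlqvist): forall x exists w (xRw & x R^2 w) — i.e. a generalized confluence (Geach) condition.
(a): fails — at v but no w with vRw and vR²w.
(b): fails — at 4 but no w with 4Rw and 4R²w.
(c): satisfies the condition.
(d): fails — at z but no t with zRt and zR²t.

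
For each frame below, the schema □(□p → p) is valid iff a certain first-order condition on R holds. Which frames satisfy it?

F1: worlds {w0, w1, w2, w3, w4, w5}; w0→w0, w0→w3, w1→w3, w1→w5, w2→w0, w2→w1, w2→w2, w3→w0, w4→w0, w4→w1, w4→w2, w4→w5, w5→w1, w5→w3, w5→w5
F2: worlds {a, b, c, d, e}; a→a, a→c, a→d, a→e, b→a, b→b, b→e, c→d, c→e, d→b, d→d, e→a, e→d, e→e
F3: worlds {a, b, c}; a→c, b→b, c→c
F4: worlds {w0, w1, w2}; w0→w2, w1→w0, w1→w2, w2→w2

The schema corresponds to shift-reflexivity: ∀x ∀y (Rxy → Ryy).
F1: fails — Rw1w3 but not Rw3w3.
F2: fails — Rac but not Rcc.
F3: ✓.
F4: fails — Rw1w0 but not Rw0w0.
Valid on: F3.

F3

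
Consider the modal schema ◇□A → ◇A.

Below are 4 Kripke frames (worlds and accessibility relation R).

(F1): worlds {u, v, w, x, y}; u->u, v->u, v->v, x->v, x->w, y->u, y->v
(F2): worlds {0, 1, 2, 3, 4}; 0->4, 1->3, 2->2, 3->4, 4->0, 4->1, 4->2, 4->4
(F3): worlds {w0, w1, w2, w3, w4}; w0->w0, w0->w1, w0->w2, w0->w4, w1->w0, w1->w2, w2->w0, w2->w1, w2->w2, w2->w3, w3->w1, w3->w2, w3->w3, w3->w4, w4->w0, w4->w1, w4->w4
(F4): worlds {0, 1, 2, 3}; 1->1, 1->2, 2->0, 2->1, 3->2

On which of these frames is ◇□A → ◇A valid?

(F3)

The schema corresponds to a generalized confluence (Geach) condition: ∀x ∀y (xRy → ∃w (yRw ∧ xRw)).
(F1): fails — xRw but no t with wRt and xRt.
(F2): fails — 1R3 but no w with 3Rw and 1Rw.
(F3): holds.
(F4): fails — 2R0 but no w with 0Rw and 2Rw.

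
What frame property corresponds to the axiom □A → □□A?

transitivity: ∀x ∀y ∀z (Rxy ∧ Ryz → Rxz)

Suppose □A→□□A is valid. Take Rxy, Ryz and set V(A)={w : Rxw}. Then □A at x, so □□A at x, so □A at y, so A at z, i.e. Rxz.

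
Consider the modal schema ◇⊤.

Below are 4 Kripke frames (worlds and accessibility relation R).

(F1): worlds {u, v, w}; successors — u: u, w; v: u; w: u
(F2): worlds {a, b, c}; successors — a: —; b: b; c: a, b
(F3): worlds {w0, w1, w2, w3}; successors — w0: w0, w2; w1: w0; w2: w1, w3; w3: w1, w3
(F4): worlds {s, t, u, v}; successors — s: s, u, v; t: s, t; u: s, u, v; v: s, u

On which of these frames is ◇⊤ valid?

The schema corresponds to seriality: ∀x ∃y Rxy.
(F1): ✓.
(F2): fails — world a has no successor.
(F3): ✓.
(F4): ✓.

(F1), (F3), (F4)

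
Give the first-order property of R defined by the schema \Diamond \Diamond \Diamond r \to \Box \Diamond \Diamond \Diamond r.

This is a Sahlqvist (Geach-type) schema ◇^3□^0r → □^1◇^3r.
Minimal-valuation argument: fix x; take any y with xR^3y and any z with xR^1z. Set V(r) to the set of worlds R-reachable from y in exactly 0 steps. Then □^0r holds at y, so the antecedent holds at x; validity forces ◇^3r at z, giving a w with zR^3w and yR^0w.
First-order correspondent: \forall x \forall y \forall z ((x R^3 y \wedge xRz) \to \exists w (y = w \wedge z R^3 w)).

\forall x \forall y \forall z ((x R^3 y \wedge xRz) \to \exists w (y = w \wedge z R^3 w))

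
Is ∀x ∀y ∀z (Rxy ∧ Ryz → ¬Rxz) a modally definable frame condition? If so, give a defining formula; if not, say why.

Modal frame validity is preserved under surjective bounded morphisms.
The 5-cycle (worlds 0,1,2,3,4 with 0→1→2→3→4→0) is intransitive. Mapping every world to a single reflexive point • is a surjective bounded morphism; the reflexive point is not intransitive (R••∧R•• but R••).
Hence intransitivity is not modally definable.

Not definable by any modal formula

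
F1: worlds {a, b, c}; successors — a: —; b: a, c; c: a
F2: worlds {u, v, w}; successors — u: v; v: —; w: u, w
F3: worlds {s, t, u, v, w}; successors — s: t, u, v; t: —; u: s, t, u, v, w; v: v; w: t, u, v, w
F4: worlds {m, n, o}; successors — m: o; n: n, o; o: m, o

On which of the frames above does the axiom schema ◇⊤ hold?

F4

This is the axiom for seriality; its first-order frame correspondent is ∀x ∃y Rxy.
F1: fails — world a has no successor.
F2: fails — world v has no successor.
F3: fails — world t has no successor.
F4: holds.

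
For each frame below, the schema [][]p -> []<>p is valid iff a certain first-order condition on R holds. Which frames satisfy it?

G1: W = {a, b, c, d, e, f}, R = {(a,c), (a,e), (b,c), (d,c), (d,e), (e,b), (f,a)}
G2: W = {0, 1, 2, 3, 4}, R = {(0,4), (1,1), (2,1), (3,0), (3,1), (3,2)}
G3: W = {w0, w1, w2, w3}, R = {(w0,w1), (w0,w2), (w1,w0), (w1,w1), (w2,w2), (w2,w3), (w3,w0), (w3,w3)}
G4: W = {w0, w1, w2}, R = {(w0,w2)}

G3

This is the axiom for a generalized confluence (Geach) condition; its first-order frame correspondent is forall x forall z (xRz -> exists w (x R^2 w & zRw)).
G1: fails — aRc but no w with aR²w and cRw.
G2: fails — 0R4 but no w with 0R²w and 4Rw.
G3: condition met.
G4: fails — w0Rw2 but no w with w0R²w and w2Rw.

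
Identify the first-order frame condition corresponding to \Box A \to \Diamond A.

This schema is the D axiom.
Its frame correspondent is seriality — \forall x \exists y Rxy.

Seriality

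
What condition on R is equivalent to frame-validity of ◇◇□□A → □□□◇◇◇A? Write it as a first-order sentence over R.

∀x ∀y ∀z ((xR²y ∧ xR³z) → ∃w (yR²w ∧ zR³w))

This is a Sahlqvist (Geach-type) schema ◇^2□^2A → □^3◇^3A.
Minimal-valuation argument: fix x; take any y with xR^2y and any z with xR^3z. Set V(A) to the set of worlds R-reachable from y in exactly 2 steps. Then □^2A holds at y, so the antecedent holds at x; validity forces ◇^3A at z, giving a w with zR^3w and yR^2w.
First-order correspondent: ∀x ∀y ∀z ((xR²y ∧ xR³z) → ∃w (yR²w ∧ zR³w)).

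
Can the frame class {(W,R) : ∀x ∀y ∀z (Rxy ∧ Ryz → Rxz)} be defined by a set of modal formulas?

The condition is transitivity. A defining modal formula is □r → □□r.
Suppose □r→□□r is valid. Take Rxy, Ryz and set V(r)={w : Rxw}. Then □r at x, so □□r at x, so □r at y, so r at z, i.e. Rxz.

Definable; □r → □□r defines it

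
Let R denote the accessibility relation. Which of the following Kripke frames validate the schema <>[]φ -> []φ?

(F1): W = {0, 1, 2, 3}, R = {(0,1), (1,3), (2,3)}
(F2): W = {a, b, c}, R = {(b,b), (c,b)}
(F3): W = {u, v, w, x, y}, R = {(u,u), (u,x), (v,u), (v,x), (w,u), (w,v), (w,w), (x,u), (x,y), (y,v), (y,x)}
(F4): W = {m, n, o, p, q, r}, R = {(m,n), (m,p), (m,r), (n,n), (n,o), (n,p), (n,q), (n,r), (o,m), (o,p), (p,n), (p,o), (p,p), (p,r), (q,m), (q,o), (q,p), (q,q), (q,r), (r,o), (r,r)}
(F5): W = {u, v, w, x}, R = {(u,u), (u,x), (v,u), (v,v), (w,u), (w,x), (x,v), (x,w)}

The schema corresponds to the Euclidean property: forall x forall y forall z (Rxy & Rxz -> Ryz).
(F1): fails — R01 and R01 but not R11.
(F2): holds.
(F3): fails — Rux and Rux but not Rxx.
(F4): fails — Rmr and Rmn but not Rrn.
(F5): fails — Rux and Ruu but not Rxu.
Valid on: (F2).

(F2)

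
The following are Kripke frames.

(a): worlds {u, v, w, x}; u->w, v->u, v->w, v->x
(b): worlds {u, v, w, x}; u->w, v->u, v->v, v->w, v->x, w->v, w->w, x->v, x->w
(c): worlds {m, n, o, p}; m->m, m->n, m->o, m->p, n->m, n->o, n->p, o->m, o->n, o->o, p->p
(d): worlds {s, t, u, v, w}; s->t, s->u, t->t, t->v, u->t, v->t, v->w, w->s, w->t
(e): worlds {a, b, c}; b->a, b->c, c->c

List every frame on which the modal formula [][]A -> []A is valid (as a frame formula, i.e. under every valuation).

Frame correspondent (Sahlqvist): forall x forall y (Rxy -> exists z (Rxz & Rzy)) — i.e. density.
(a): fails — Rvu but no z with Rvz and Rzu.
(b): condition met.
(c): condition met.
(d): fails — Rvw but no z with Rvz and Rzw.
(e): fails — Rba but no z with Rbz and Rza.

(b), (c)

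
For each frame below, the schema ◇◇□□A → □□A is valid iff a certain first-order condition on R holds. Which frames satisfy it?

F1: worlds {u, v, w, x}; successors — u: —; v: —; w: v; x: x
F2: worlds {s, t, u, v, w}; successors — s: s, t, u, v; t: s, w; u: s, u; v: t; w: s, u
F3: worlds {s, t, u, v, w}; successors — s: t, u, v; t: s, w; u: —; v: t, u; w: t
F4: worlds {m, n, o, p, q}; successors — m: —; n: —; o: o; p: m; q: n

Frame correspondent (Sahlqvist): ∀x ∀y ∀z ((xR²y ∧ xR²z) → ∃w (yR²w ∧ z = w)) — i.e. a generalized confluence (Geach) condition.
F1: holds.
F2: fails — sR²t, sR²w but no w* with tR²w* and w=w*.
F3: fails — sR²t, sR²s but no w* with tR²w* and s=w*.
F4: holds.
Valid on: F1, F4.

F1, F4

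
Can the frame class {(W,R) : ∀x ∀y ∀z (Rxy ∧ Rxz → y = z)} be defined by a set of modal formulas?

The condition is partial functionality. A defining modal formula is ◇r → □r.
Suppose ◇r→□r is valid. Take Rxy, Rxz and set V(r)={y}. Then ◇r at x, so □r at x, so r at z, i.e. z=y.

Definable; ◇r → □r defines it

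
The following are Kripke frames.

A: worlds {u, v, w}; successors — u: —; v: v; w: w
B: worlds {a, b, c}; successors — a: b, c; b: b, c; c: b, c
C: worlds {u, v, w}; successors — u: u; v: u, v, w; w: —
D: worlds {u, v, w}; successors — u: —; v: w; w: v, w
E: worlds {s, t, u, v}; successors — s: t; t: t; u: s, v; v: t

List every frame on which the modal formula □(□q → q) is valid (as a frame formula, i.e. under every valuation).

A, B

This is the axiom for shift-reflexivity; its first-order frame correspondent is ∀x ∀y (Rxy → Ryy).
A: ✓.
B: ✓.
C: fails — Rvw but not Rww.
D: fails — Rwv but not Rvv.
E: fails — Ruv but not Rvv.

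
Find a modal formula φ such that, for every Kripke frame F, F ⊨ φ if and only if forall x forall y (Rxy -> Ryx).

The condition is symmetry. The B schema r → □◇r defines it.
Suppose r→□◇r is valid. Take Rxy and set V(r)={x}. Then r at x, so □◇r at x, so ◇r at y, so some z with Ryz has r; z=x, i.e. Ryx.

r → □◇r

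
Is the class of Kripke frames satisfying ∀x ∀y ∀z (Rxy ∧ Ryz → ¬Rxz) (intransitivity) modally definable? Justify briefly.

Any modally definable frame class is closed under surjective bounded morphisms.
The 7-cycle (worlds 0,1,2,3,4,5,6 with 0→1→2→3→4→5→6→0) is intransitive. Mapping every world to a single reflexive point • is a surjective bounded morphism; the reflexive point is not intransitive (R••∧R•• but R••).
So the class is not modally definable.

No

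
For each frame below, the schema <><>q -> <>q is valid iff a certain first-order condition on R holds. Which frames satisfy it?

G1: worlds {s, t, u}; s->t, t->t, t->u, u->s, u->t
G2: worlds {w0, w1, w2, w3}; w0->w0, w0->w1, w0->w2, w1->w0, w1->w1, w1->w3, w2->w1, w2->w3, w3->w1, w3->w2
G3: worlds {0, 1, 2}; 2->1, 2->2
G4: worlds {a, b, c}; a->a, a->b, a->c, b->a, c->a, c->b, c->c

G3

This is the axiom for transitivity; its first-order frame correspondent is forall x forall y forall z (Rxy & Ryz -> Rxz).
G1: fails — Rut and Rtu but not Ruu.
G2: fails — Rw1w0 and Rw0w2 but not Rw1w2.
G3: condition met.
G4: fails — Rba and Rab but not Rbb.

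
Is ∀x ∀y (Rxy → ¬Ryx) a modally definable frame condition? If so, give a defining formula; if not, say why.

Any modally definable frame class is closed under surjective bounded morphisms.
The 5-cycle (worlds a,b,c,d,e with a→b→c→d→e→a) is asymmetric. Mapping every world to a single reflexive point • is a surjective bounded morphism, and the reflexive point is not asymmetric (R•• but asymmetry requires ¬R••).
So no modal formula (or set of formulas) defines exactly the asymmetric frames.

Not modally definable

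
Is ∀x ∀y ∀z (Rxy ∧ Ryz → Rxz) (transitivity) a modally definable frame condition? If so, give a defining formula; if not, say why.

Yes — defined by □p → □□p

Yes: it is transitivity, defined by the 4 schema □p → □□p.
Suppose □p→□□p is valid. Take Rxy, Ryz and set V(p)={w : Rxw}. Then □p at x, so □□p at x, so □p at y, so p at z, i.e. Rxz.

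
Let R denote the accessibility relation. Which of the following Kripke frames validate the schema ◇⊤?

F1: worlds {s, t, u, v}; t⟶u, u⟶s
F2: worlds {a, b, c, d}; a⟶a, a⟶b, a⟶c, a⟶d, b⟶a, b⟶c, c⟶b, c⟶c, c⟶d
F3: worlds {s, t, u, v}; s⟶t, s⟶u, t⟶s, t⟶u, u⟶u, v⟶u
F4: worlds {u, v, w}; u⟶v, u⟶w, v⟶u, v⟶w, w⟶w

Frame correspondent (Sahlqvist): ∀x ∃y Rxy — i.e. seriality.
F1: fails — world s has no successor.
F2: fails — world d has no successor.
F3: ✓.
F4: ✓.
Valid on: F3, F4.

F3, F4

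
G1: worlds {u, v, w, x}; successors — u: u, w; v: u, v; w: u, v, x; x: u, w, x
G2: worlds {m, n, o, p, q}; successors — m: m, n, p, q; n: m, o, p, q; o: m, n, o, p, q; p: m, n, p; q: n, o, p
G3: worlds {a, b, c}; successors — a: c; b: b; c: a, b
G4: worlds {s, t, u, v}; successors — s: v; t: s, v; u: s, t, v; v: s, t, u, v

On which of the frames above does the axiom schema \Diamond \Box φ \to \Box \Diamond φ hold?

G1, G2, G4

The schema corresponds to convergence: \forall x \forall y \forall z (Rxy \wedge Rxz \to \exists w (Ryw \wedge Rzw)).
G1: ✓.
G2: ✓.
G3: fails — Rca and Rcb but a and b have no common successor.
G4: ✓.
Valid on: G1, G2, G4.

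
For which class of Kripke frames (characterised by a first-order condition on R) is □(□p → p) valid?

This schema is the T□ axiom.
It corresponds to shift-reflexivity: ∀x ∀y (Rxy → Ryy).

shift-reflexivity: ∀x ∀y (Rxy → Ryy)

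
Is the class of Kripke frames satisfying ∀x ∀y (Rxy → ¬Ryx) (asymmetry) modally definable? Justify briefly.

Any modally definable frame class is closed under surjective bounded morphisms.
The 4-cycle (worlds a,b,c,d with a→b→c→d→a) is asymmetric. Mapping every world to a single reflexive point • is a surjective bounded morphism, and the reflexive point is not asymmetric (R•• but asymmetry requires ¬R••).
So the class is not modally definable.

No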